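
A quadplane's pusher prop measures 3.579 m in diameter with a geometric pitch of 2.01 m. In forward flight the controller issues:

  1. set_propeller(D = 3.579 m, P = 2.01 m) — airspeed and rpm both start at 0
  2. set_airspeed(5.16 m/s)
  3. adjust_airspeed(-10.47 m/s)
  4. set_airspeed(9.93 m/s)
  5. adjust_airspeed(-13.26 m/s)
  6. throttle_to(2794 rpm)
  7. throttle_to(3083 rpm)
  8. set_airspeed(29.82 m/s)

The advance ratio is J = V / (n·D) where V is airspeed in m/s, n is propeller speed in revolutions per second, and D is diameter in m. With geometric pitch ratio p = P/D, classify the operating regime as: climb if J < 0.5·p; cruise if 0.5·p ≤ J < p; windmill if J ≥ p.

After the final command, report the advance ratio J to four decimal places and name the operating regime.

set_propeller: D = 3.579 m, P = 2.01 m (p = P/D = 0.561609); state ← (V=0, rpm=0)
set_airspeed(5.16): V ← 5.16 m/s
adjust_airspeed(-10.47): V ← 5.16 -10.47 = -5.31 m/s
set_airspeed(9.93): V ← 9.93 m/s
adjust_airspeed(-13.26): V ← 9.93 -13.26 = -3.33 m/s
throttle_to(2794): rpm ← 2794
throttle_to(3083): rpm ← 3083
set_airspeed(29.82): V ← 29.82 m/s
final state: V = 29.82 m/s, rpm = 3083 → n = rpm/60 = 51.383333 rev/s
J = V / (n·D) = 29.82 / (51.383333 × 3.579) = 0.162153
regime bands: climb J<0.2808 | cruise [0.2808, 0.5616) | windmill J≥0.5616
J = 0.1622 → climb

J = 0.1622, regime = climb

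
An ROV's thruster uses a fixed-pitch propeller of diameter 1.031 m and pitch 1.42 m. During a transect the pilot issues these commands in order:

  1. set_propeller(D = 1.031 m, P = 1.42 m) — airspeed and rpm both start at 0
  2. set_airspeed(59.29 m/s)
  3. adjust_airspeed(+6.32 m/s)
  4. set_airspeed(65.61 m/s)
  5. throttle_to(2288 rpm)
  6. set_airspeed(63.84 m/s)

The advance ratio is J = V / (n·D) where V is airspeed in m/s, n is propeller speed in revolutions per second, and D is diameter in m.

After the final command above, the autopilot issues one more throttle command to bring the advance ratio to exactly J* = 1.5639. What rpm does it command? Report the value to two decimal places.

set_propeller: D = 1.031 m, P = 1.42 m (p = P/D = 1.377304); state ← (V=0, rpm=0)
set_airspeed(59.29): V ← 59.29 m/s
adjust_airspeed(+6.32): V ← 59.29 +6.32 = 65.61 m/s
set_airspeed(65.61): V ← 65.61 m/s
throttle_to(2288): rpm ← 2288
set_airspeed(63.84): V ← 63.84 m/s
final state: V = 63.84 m/s, rpm = 2288 → n = rpm/60 = 38.133333 rev/s
target J* = 1.5639; solve J* = V/(n·D) for n: n = V/(J*·D) = 63.84/(1.5639 × 1.031) = 39.593622 rev/s
rpm = 60·n = 2375.617325

rpm = 2375.62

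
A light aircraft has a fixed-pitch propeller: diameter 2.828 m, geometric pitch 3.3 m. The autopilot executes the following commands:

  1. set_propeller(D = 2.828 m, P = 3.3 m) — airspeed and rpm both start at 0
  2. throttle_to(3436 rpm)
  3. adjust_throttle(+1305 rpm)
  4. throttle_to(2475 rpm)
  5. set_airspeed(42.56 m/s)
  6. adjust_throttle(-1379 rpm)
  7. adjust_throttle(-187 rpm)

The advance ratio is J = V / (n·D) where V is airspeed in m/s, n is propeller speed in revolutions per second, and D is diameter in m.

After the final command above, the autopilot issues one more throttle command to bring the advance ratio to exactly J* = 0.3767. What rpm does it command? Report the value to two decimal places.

rpm = 2397.05

set_propeller: D = 2.828 m, P = 3.3 m (p = P/D = 1.166902); state ← (V=0, rpm=0)
throttle_to(3436): rpm ← 3436
adjust_throttle(+1305): rpm ← 3436 +1305 = 4741
throttle_to(2475): rpm ← 2475
set_airspeed(42.56): V ← 42.56 m/s
adjust_throttle(-1379): rpm ← 2475 -1379 = 1096
adjust_throttle(-187): rpm ← 1096 -187 = 909
final state: V = 42.56 m/s, rpm = 909 → n = rpm/60 = 15.150000 rev/s
target J* = 0.3767; solve J* = V/(n·D) for n: n = V/(J*·D) = 42.56/(0.3767 × 2.828) = 39.950902 rev/s
rpm = 60·n = 2397.054147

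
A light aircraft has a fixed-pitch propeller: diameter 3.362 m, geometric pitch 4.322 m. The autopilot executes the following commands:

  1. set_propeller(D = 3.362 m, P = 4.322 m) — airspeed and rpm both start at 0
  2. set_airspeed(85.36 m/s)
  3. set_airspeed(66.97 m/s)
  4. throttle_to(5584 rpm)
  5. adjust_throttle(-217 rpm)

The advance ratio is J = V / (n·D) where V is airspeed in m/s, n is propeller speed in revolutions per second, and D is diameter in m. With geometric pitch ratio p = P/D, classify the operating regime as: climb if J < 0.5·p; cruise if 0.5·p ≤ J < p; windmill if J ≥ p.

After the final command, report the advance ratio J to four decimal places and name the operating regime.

set_propeller: D = 3.362 m, P = 4.322 m (p = P/D = 1.285544); state ← (V=0, rpm=0)
set_airspeed(85.36): V ← 85.36 m/s
set_airspeed(66.97): V ← 66.97 m/s
throttle_to(5584): rpm ← 5584
adjust_throttle(-217): rpm ← 5584 -217 = 5367
final state: V = 66.97 m/s, rpm = 5367 → n = rpm/60 = 89.450000 rev/s
J = V / (n·D) = 66.97 / (89.450000 × 3.362) = 0.222691
regime bands: climb J<0.6428 | cruise [0.6428, 1.2855) | windmill J≥1.2855
J = 0.2227 → climb

J = 0.2227, regime = climb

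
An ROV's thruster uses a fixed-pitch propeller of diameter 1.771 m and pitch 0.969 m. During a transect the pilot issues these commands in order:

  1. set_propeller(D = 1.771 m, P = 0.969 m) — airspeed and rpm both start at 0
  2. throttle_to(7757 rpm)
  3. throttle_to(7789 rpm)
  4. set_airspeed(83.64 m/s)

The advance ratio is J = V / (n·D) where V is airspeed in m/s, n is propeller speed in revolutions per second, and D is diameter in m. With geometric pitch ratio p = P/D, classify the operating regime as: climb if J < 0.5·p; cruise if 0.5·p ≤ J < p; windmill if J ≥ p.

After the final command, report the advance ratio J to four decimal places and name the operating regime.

set_propeller: D = 1.771 m, P = 0.969 m (p = P/D = 0.547149); state ← (V=0, rpm=0)
throttle_to(7757): rpm ← 7757
throttle_to(7789): rpm ← 7789
set_airspeed(83.64): V ← 83.64 m/s
final state: V = 83.64 m/s, rpm = 7789 → n = rpm/60 = 129.816667 rev/s
J = V / (n·D) = 83.64 / (129.816667 × 1.771) = 0.363802
regime bands: climb J<0.2736 | cruise [0.2736, 0.5471) | windmill J≥0.5471
J = 0.3638 → cruise

J = 0.3638, regime = cruise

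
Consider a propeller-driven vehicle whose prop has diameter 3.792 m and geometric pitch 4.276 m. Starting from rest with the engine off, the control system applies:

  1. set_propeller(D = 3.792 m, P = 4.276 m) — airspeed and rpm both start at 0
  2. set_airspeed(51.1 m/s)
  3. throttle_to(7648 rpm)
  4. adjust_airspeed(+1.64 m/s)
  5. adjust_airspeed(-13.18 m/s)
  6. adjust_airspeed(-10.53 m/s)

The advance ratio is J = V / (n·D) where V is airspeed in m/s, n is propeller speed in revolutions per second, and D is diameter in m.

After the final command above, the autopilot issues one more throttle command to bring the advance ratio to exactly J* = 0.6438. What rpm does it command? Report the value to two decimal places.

rpm = 713.48

set_propeller: D = 3.792 m, P = 4.276 m (p = P/D = 1.127637); state ← (V=0, rpm=0)
set_airspeed(51.1): V ← 51.1 m/s
throttle_to(7648): rpm ← 7648
adjust_airspeed(+1.64): V ← 51.1 +1.64 = 52.74 m/s
adjust_airspeed(-13.18): V ← 52.74 -13.18 = 39.56 m/s
adjust_airspeed(-10.53): V ← 39.56 -10.53 = 29.03 m/s
final state: V = 29.03 m/s, rpm = 7648 → n = rpm/60 = 127.466667 rev/s
target J* = 0.6438; solve J* = V/(n·D) for n: n = V/(J*·D) = 29.03/(0.6438 × 3.792) = 11.891256 rev/s
rpm = 60·n = 713.475370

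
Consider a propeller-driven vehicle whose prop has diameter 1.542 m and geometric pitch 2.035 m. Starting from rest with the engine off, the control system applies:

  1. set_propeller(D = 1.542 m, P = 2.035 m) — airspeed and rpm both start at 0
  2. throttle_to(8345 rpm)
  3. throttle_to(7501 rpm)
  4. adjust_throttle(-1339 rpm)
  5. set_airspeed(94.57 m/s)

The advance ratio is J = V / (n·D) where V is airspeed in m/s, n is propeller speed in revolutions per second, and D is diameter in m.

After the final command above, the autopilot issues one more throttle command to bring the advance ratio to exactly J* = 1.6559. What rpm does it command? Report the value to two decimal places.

rpm = 2222.22

set_propeller: D = 1.542 m, P = 2.035 m (p = P/D = 1.319715); state ← (V=0, rpm=0)
throttle_to(8345): rpm ← 8345
throttle_to(7501): rpm ← 7501
adjust_throttle(-1339): rpm ← 7501 -1339 = 6162
set_airspeed(94.57): V ← 94.57 m/s
final state: V = 94.57 m/s, rpm = 6162 → n = rpm/60 = 102.700000 rev/s
target J* = 1.6559; solve J* = V/(n·D) for n: n = V/(J*·D) = 94.57/(1.6559 × 1.542) = 37.036924 rev/s
rpm = 60·n = 2222.215434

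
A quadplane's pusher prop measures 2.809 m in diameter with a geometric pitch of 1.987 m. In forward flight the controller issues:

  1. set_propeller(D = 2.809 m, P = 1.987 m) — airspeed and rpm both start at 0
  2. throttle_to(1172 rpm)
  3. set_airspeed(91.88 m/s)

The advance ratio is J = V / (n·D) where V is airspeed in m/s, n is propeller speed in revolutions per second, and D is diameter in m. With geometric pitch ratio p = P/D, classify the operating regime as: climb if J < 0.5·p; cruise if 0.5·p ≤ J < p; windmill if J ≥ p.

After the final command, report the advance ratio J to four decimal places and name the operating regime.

set_propeller: D = 2.809 m, P = 1.987 m (p = P/D = 0.707369); state ← (V=0, rpm=0)
throttle_to(1172): rpm ← 1172
set_airspeed(91.88): V ← 91.88 m/s
final state: V = 91.88 m/s, rpm = 1172 → n = rpm/60 = 19.533333 rev/s
J = V / (n·D) = 91.88 / (19.533333 × 2.809) = 1.674530
regime bands: climb J<0.3537 | cruise [0.3537, 0.7074) | windmill J≥0.7074
J = 1.6745 → windmill

J = 1.6745, regime = windmill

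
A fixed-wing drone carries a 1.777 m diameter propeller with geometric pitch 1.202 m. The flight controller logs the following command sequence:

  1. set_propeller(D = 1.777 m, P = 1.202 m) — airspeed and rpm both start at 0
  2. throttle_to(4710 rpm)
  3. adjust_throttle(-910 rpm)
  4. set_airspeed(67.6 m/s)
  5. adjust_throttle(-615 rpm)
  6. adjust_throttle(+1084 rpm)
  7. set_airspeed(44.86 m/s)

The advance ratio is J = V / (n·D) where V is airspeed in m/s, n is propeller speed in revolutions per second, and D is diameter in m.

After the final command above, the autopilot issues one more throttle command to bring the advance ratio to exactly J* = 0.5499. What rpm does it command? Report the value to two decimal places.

set_propeller: D = 1.777 m, P = 1.202 m (p = P/D = 0.676421); state ← (V=0, rpm=0)
throttle_to(4710): rpm ← 4710
adjust_throttle(-910): rpm ← 4710 -910 = 3800
set_airspeed(67.6): V ← 67.6 m/s
adjust_throttle(-615): rpm ← 3800 -615 = 3185
adjust_throttle(+1084): rpm ← 3185 +1084 = 4269
set_airspeed(44.86): V ← 44.86 m/s
final state: V = 44.86 m/s, rpm = 4269 → n = rpm/60 = 71.150000 rev/s
target J* = 0.5499; solve J* = V/(n·D) for n: n = V/(J*·D) = 44.86/(0.5499 × 1.777) = 45.907973 rev/s
rpm = 60·n = 2754.478407

rpm = 2754.48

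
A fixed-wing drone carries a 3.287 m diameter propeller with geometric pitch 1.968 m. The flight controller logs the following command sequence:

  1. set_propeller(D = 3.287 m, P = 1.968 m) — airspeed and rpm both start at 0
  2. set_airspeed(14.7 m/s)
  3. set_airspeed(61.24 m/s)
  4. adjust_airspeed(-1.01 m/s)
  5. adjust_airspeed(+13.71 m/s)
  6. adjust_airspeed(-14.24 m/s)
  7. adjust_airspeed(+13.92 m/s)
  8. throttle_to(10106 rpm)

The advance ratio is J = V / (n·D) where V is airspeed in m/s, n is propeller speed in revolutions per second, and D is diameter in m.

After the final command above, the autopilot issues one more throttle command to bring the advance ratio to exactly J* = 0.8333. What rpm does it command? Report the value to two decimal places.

set_propeller: D = 3.287 m, P = 1.968 m (p = P/D = 0.598722); state ← (V=0, rpm=0)
set_airspeed(14.7): V ← 14.7 m/s
set_airspeed(61.24): V ← 61.24 m/s
adjust_airspeed(-1.01): V ← 61.24 -1.01 = 60.23 m/s
adjust_airspeed(+13.71): V ← 60.23 +13.71 = 73.94 m/s
adjust_airspeed(-14.24): V ← 73.94 -14.24 = 59.7 m/s
adjust_airspeed(+13.92): V ← 59.7 +13.92 = 73.62 m/s
throttle_to(10106): rpm ← 10106
final state: V = 73.62 m/s, rpm = 10106 → n = rpm/60 = 168.433333 rev/s
target J* = 0.8333; solve J* = V/(n·D) for n: n = V/(J*·D) = 73.62/(0.8333 × 3.287) = 26.877862 rev/s
rpm = 60·n = 1612.671748

rpm = 1612.67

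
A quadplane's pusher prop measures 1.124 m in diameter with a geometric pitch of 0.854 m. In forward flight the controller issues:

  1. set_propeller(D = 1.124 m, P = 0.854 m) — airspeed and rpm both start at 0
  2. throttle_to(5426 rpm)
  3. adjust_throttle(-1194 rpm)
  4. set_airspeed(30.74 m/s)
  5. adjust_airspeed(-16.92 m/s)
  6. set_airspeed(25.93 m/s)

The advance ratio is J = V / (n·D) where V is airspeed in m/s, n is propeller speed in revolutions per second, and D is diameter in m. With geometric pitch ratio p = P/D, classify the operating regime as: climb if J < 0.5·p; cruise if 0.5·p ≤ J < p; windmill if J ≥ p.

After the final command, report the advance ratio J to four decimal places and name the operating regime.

set_propeller: D = 1.124 m, P = 0.854 m (p = P/D = 0.759786); state ← (V=0, rpm=0)
throttle_to(5426): rpm ← 5426
adjust_throttle(-1194): rpm ← 5426 -1194 = 4232
set_airspeed(30.74): V ← 30.74 m/s
adjust_airspeed(-16.92): V ← 30.74 -16.92 = 13.82 m/s
set_airspeed(25.93): V ← 25.93 m/s
final state: V = 25.93 m/s, rpm = 4232 → n = rpm/60 = 70.533333 rev/s
J = V / (n·D) = 25.93 / (70.533333 × 1.124) = 0.327071
regime bands: climb J<0.3799 | cruise [0.3799, 0.7598) | windmill J≥0.7598
J = 0.3271 → climb

J = 0.3271, regime = climb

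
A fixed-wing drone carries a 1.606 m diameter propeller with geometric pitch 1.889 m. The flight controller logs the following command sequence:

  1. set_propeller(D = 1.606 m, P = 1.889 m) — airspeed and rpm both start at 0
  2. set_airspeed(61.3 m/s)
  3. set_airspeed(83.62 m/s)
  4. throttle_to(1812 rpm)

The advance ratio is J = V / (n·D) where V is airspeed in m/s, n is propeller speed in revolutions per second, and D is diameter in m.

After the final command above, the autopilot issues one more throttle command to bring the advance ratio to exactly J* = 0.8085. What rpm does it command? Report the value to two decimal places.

set_propeller: D = 1.606 m, P = 1.889 m (p = P/D = 1.176214); state ← (V=0, rpm=0)
set_airspeed(61.3): V ← 61.3 m/s
set_airspeed(83.62): V ← 83.62 m/s
throttle_to(1812): rpm ← 1812
final state: V = 83.62 m/s, rpm = 1812 → n = rpm/60 = 30.200000 rev/s
target J* = 0.8085; solve J* = V/(n·D) for n: n = V/(J*·D) = 83.62/(0.8085 × 1.606) = 64.399812 rev/s
rpm = 60·n = 3863.988707

rpm = 3863.99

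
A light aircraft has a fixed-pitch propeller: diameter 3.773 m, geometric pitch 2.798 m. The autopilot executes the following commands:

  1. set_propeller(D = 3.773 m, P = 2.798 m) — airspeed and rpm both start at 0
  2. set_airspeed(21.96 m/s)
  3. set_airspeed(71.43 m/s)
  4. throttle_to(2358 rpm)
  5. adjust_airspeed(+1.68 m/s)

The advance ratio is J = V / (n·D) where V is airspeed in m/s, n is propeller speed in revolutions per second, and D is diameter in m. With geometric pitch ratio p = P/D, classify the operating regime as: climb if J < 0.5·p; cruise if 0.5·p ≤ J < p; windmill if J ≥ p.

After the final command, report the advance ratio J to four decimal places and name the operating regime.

set_propeller: D = 3.773 m, P = 2.798 m (p = P/D = 0.741585); state ← (V=0, rpm=0)
set_airspeed(21.96): V ← 21.96 m/s
set_airspeed(71.43): V ← 71.43 m/s
throttle_to(2358): rpm ← 2358
adjust_airspeed(+1.68): V ← 71.43 +1.68 = 73.11 m/s
final state: V = 73.11 m/s, rpm = 2358 → n = rpm/60 = 39.300000 rev/s
J = V / (n·D) = 73.11 / (39.300000 × 3.773) = 0.493057
regime bands: climb J<0.3708 | cruise [0.3708, 0.7416) | windmill J≥0.7416
J = 0.4931 → cruise

J = 0.4931, regime = cruise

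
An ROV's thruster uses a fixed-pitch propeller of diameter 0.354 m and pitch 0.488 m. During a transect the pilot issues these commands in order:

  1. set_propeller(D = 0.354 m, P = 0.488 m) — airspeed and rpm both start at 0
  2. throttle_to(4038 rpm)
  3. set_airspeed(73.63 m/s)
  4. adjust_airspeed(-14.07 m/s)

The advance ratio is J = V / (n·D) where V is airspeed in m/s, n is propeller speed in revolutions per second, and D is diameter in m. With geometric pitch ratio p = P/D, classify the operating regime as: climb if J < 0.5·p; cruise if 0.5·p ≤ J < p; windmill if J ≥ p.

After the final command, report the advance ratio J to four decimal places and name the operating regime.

J = 2.5000, regime = windmill

set_propeller: D = 0.354 m, P = 0.488 m (p = P/D = 1.378531); state ← (V=0, rpm=0)
throttle_to(4038): rpm ← 4038
set_airspeed(73.63): V ← 73.63 m/s
adjust_airspeed(-14.07): V ← 73.63 -14.07 = 59.56 m/s
final state: V = 59.56 m/s, rpm = 4038 → n = rpm/60 = 67.300000 rev/s
J = V / (n·D) = 59.56 / (67.300000 × 0.354) = 2.499979
regime bands: climb J<0.6893 | cruise [0.6893, 1.3785) | windmill J≥1.3785
J = 2.5000 → windmill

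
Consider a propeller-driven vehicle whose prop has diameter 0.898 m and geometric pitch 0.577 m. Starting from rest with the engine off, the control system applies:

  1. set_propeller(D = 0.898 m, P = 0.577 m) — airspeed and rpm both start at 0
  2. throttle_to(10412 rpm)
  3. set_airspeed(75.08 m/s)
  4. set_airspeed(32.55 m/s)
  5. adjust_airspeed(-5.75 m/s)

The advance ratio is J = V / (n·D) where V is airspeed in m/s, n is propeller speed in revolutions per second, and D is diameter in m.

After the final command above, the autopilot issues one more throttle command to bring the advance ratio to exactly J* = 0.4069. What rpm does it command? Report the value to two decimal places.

rpm = 4400.70

set_propeller: D = 0.898 m, P = 0.577 m (p = P/D = 0.642539); state ← (V=0, rpm=0)
throttle_to(10412): rpm ← 10412
set_airspeed(75.08): V ← 75.08 m/s
set_airspeed(32.55): V ← 32.55 m/s
adjust_airspeed(-5.75): V ← 32.55 -5.75 = 26.8 m/s
final state: V = 26.8 m/s, rpm = 10412 → n = rpm/60 = 173.533333 rev/s
target J* = 0.4069; solve J* = V/(n·D) for n: n = V/(J*·D) = 26.8/(0.4069 × 0.898) = 73.345043 rev/s
rpm = 60·n = 4400.702580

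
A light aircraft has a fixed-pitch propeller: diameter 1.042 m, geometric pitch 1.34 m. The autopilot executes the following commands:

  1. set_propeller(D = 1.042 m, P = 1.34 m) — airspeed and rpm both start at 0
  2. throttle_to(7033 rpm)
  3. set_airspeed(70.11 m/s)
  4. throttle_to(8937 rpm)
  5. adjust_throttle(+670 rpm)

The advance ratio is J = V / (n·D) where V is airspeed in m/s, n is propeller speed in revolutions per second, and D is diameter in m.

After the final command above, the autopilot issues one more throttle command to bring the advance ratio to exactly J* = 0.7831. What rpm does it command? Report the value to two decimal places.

set_propeller: D = 1.042 m, P = 1.34 m (p = P/D = 1.285988); state ← (V=0, rpm=0)
throttle_to(7033): rpm ← 7033
set_airspeed(70.11): V ← 70.11 m/s
throttle_to(8937): rpm ← 8937
adjust_throttle(+670): rpm ← 8937 +670 = 9607
final state: V = 70.11 m/s, rpm = 9607 → n = rpm/60 = 160.116667 rev/s
target J* = 0.7831; solve J* = V/(n·D) for n: n = V/(J*·D) = 70.11/(0.7831 × 1.042) = 85.920150 rev/s
rpm = 60·n = 5155.208972

rpm = 5155.21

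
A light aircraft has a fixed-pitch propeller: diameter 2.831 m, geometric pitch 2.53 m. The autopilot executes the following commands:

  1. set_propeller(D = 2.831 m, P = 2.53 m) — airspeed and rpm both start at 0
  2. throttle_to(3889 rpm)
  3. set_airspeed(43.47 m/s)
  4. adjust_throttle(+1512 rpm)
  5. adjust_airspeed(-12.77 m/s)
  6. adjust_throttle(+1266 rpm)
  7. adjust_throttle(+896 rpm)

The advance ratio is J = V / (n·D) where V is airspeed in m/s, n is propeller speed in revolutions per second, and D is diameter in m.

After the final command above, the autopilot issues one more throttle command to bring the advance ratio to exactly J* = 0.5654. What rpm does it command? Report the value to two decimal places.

set_propeller: D = 2.831 m, P = 2.53 m (p = P/D = 0.893677); state ← (V=0, rpm=0)
throttle_to(3889): rpm ← 3889
set_airspeed(43.47): V ← 43.47 m/s
adjust_throttle(+1512): rpm ← 3889 +1512 = 5401
adjust_airspeed(-12.77): V ← 43.47 -12.77 = 30.7 m/s
adjust_throttle(+1266): rpm ← 5401 +1266 = 6667
adjust_throttle(+896): rpm ← 6667 +896 = 7563
final state: V = 30.7 m/s, rpm = 7563 → n = rpm/60 = 126.050000 rev/s
target J* = 0.5654; solve J* = V/(n·D) for n: n = V/(J*·D) = 30.7/(0.5654 × 2.831) = 19.179739 rev/s
rpm = 60·n = 1150.784364

rpm = 1150.78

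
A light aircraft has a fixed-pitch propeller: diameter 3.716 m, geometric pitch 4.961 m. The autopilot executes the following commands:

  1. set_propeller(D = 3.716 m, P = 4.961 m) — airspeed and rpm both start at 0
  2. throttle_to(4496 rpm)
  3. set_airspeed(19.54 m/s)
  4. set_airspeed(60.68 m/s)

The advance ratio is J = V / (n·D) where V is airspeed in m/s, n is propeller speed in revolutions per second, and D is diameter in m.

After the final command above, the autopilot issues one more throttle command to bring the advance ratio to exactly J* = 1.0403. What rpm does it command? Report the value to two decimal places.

set_propeller: D = 3.716 m, P = 4.961 m (p = P/D = 1.335038); state ← (V=0, rpm=0)
throttle_to(4496): rpm ← 4496
set_airspeed(19.54): V ← 19.54 m/s
set_airspeed(60.68): V ← 60.68 m/s
final state: V = 60.68 m/s, rpm = 4496 → n = rpm/60 = 74.933333 rev/s
target J* = 1.0403; solve J* = V/(n·D) for n: n = V/(J*·D) = 60.68/(1.0403 × 3.716) = 15.696805 rev/s
rpm = 60·n = 941.808311

rpm = 941.81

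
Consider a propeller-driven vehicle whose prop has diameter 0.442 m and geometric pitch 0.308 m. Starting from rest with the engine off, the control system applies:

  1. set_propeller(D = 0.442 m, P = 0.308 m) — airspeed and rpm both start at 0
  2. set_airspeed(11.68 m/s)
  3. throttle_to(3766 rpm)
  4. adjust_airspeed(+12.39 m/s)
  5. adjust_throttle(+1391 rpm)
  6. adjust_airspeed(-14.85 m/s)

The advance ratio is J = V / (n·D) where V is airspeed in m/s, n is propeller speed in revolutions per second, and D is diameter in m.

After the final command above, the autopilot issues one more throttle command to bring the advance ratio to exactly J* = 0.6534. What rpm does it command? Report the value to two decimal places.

set_propeller: D = 0.442 m, P = 0.308 m (p = P/D = 0.696833); state ← (V=0, rpm=0)
set_airspeed(11.68): V ← 11.68 m/s
throttle_to(3766): rpm ← 3766
adjust_airspeed(+12.39): V ← 11.68 +12.39 = 24.07 m/s
adjust_throttle(+1391): rpm ← 3766 +1391 = 5157
adjust_airspeed(-14.85): V ← 24.07 -14.85 = 9.22 m/s
final state: V = 9.22 m/s, rpm = 5157 → n = rpm/60 = 85.950000 rev/s
target J* = 0.6534; solve J* = V/(n·D) for n: n = V/(J*·D) = 9.22/(0.6534 × 0.442) = 31.924898 rev/s
rpm = 60·n = 1915.493894

rpm = 1915.49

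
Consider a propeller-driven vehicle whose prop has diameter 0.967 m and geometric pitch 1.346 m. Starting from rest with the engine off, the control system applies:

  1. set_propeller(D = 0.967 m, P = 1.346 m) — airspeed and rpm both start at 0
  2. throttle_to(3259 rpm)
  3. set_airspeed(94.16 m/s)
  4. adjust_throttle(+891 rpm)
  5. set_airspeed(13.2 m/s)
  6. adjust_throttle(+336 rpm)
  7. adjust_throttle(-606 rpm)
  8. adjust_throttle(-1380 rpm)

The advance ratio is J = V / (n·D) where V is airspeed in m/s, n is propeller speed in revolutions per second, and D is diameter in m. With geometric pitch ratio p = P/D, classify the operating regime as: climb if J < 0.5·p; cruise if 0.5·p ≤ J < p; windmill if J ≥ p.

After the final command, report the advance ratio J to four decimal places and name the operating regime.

J = 0.3276, regime = climb

set_propeller: D = 0.967 m, P = 1.346 m (p = P/D = 1.391934); state ← (V=0, rpm=0)
throttle_to(3259): rpm ← 3259
set_airspeed(94.16): V ← 94.16 m/s
adjust_throttle(+891): rpm ← 3259 +891 = 4150
set_airspeed(13.2): V ← 13.2 m/s
adjust_throttle(+336): rpm ← 4150 +336 = 4486
adjust_throttle(-606): rpm ← 4486 -606 = 3880
adjust_throttle(-1380): rpm ← 3880 -1380 = 2500
final state: V = 13.2 m/s, rpm = 2500 → n = rpm/60 = 41.666667 rev/s
J = V / (n·D) = 13.2 / (41.666667 × 0.967) = 0.327611
regime bands: climb J<0.6960 | cruise [0.6960, 1.3919) | windmill J≥1.3919
J = 0.3276 → climb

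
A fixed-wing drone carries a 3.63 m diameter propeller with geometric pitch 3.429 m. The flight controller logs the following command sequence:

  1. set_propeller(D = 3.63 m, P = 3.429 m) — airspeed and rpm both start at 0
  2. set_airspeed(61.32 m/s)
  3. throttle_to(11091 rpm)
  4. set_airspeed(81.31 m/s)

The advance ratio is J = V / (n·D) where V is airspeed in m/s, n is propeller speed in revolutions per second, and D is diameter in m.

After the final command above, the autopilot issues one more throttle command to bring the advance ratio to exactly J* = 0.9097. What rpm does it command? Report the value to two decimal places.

rpm = 1477.37

set_propeller: D = 3.63 m, P = 3.429 m (p = P/D = 0.944628); state ← (V=0, rpm=0)
set_airspeed(61.32): V ← 61.32 m/s
throttle_to(11091): rpm ← 11091
set_airspeed(81.31): V ← 81.31 m/s
final state: V = 81.31 m/s, rpm = 11091 → n = rpm/60 = 184.850000 rev/s
target J* = 0.9097; solve J* = V/(n·D) for n: n = V/(J*·D) = 81.31/(0.9097 × 3.63) = 24.622897 rev/s
rpm = 60·n = 1477.373796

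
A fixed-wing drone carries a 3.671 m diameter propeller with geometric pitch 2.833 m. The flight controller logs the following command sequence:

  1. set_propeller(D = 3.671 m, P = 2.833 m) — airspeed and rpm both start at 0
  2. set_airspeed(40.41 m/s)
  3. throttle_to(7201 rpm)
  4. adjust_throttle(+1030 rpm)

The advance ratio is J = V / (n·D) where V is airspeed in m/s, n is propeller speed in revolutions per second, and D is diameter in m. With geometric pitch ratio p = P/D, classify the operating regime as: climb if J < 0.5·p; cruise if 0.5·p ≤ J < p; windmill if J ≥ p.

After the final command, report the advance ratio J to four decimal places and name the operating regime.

set_propeller: D = 3.671 m, P = 2.833 m (p = P/D = 0.771724); state ← (V=0, rpm=0)
set_airspeed(40.41): V ← 40.41 m/s
throttle_to(7201): rpm ← 7201
adjust_throttle(+1030): rpm ← 7201 +1030 = 8231
final state: V = 40.41 m/s, rpm = 8231 → n = rpm/60 = 137.183333 rev/s
J = V / (n·D) = 40.41 / (137.183333 × 3.671) = 0.080242
regime bands: climb J<0.3859 | cruise [0.3859, 0.7717) | windmill J≥0.7717
J = 0.0802 → climb

J = 0.0802, regime = climb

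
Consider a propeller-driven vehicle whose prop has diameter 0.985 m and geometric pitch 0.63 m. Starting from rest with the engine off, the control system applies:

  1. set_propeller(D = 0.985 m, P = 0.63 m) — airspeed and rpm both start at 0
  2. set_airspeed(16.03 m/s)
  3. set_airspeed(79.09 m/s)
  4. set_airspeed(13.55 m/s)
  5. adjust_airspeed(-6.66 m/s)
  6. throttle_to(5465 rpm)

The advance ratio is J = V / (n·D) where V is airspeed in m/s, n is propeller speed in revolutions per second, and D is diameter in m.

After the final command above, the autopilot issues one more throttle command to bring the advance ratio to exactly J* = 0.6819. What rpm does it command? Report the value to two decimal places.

set_propeller: D = 0.985 m, P = 0.63 m (p = P/D = 0.639594); state ← (V=0, rpm=0)
set_airspeed(16.03): V ← 16.03 m/s
set_airspeed(79.09): V ← 79.09 m/s
set_airspeed(13.55): V ← 13.55 m/s
adjust_airspeed(-6.66): V ← 13.55 -6.66 = 6.89 m/s
throttle_to(5465): rpm ← 5465
final state: V = 6.89 m/s, rpm = 5465 → n = rpm/60 = 91.083333 rev/s
target J* = 0.6819; solve J* = V/(n·D) for n: n = V/(J*·D) = 6.89/(0.6819 × 0.985) = 10.257991 rev/s
rpm = 60·n = 615.479442

rpm = 615.48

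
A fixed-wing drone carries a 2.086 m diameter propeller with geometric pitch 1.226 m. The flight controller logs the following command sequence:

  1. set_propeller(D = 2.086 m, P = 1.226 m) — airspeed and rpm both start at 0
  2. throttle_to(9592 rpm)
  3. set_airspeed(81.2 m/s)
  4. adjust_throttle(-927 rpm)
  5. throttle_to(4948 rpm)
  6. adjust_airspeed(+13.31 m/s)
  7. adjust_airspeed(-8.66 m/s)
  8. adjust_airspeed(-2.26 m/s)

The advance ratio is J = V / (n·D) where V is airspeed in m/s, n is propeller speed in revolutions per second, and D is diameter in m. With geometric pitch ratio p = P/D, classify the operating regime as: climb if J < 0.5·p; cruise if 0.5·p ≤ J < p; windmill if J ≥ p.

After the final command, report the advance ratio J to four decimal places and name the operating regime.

J = 0.4859, regime = cruise

set_propeller: D = 2.086 m, P = 1.226 m (p = P/D = 0.587728); state ← (V=0, rpm=0)
throttle_to(9592): rpm ← 9592
set_airspeed(81.2): V ← 81.2 m/s
adjust_throttle(-927): rpm ← 9592 -927 = 8665
throttle_to(4948): rpm ← 4948
adjust_airspeed(+13.31): V ← 81.2 +13.31 = 94.51 m/s
adjust_airspeed(-8.66): V ← 94.51 -8.66 = 85.85 m/s
adjust_airspeed(-2.26): V ← 85.85 -2.26 = 83.59 m/s
final state: V = 83.59 m/s, rpm = 4948 → n = rpm/60 = 82.466667 rev/s
J = V / (n·D) = 83.59 / (82.466667 × 2.086) = 0.485916
regime bands: climb J<0.2939 | cruise [0.2939, 0.5877) | windmill J≥0.5877
J = 0.4859 → cruise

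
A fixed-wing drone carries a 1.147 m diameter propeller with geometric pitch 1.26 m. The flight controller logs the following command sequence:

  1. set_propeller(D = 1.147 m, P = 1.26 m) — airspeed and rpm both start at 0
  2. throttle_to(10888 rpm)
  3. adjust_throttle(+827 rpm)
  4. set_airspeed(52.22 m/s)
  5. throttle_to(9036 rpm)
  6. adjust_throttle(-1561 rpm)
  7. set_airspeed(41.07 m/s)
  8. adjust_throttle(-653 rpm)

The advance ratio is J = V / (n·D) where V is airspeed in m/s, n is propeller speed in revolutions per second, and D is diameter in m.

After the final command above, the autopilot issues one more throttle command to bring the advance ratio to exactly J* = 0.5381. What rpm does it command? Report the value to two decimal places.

set_propeller: D = 1.147 m, P = 1.26 m (p = P/D = 1.098518); state ← (V=0, rpm=0)
throttle_to(10888): rpm ← 10888
adjust_throttle(+827): rpm ← 10888 +827 = 11715
set_airspeed(52.22): V ← 52.22 m/s
throttle_to(9036): rpm ← 9036
adjust_throttle(-1561): rpm ← 9036 -1561 = 7475
set_airspeed(41.07): V ← 41.07 m/s
adjust_throttle(-653): rpm ← 7475 -653 = 6822
final state: V = 41.07 m/s, rpm = 6822 → n = rpm/60 = 113.700000 rev/s
target J* = 0.5381; solve J* = V/(n·D) for n: n = V/(J*·D) = 41.07/(0.5381 × 1.147) = 66.542374 rev/s
rpm = 60·n = 3992.542458

rpm = 3992.54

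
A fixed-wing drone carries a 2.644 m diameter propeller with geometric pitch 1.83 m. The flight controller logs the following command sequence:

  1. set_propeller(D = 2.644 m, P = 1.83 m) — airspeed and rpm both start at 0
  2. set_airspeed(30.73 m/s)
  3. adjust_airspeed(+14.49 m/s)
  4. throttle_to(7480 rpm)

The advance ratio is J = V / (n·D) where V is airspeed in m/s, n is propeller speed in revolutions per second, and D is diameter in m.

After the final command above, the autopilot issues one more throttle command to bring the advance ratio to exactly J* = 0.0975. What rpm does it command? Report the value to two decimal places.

set_propeller: D = 2.644 m, P = 1.83 m (p = P/D = 0.692133); state ← (V=0, rpm=0)
set_airspeed(30.73): V ← 30.73 m/s
adjust_airspeed(+14.49): V ← 30.73 +14.49 = 45.22 m/s
throttle_to(7480): rpm ← 7480
final state: V = 45.22 m/s, rpm = 7480 → n = rpm/60 = 124.666667 rev/s
target J* = 0.0975; solve J* = V/(n·D) for n: n = V/(J*·D) = 45.22/(0.0975 × 2.644) = 175.414097 rev/s
rpm = 60·n = 10524.845805

rpm = 10524.85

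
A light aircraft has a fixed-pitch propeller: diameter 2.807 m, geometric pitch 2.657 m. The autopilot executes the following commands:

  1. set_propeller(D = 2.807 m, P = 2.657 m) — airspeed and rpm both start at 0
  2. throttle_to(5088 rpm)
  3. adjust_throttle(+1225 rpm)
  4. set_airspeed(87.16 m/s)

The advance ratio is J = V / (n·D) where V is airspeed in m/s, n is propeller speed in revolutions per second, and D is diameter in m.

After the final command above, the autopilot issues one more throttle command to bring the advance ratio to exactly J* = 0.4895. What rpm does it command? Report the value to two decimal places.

set_propeller: D = 2.807 m, P = 2.657 m (p = P/D = 0.946562); state ← (V=0, rpm=0)
throttle_to(5088): rpm ← 5088
adjust_throttle(+1225): rpm ← 5088 +1225 = 6313
set_airspeed(87.16): V ← 87.16 m/s
final state: V = 87.16 m/s, rpm = 6313 → n = rpm/60 = 105.216667 rev/s
target J* = 0.4895; solve J* = V/(n·D) for n: n = V/(J*·D) = 87.16/(0.4895 × 2.807) = 63.434002 rev/s
rpm = 60·n = 3806.040131

rpm = 3806.04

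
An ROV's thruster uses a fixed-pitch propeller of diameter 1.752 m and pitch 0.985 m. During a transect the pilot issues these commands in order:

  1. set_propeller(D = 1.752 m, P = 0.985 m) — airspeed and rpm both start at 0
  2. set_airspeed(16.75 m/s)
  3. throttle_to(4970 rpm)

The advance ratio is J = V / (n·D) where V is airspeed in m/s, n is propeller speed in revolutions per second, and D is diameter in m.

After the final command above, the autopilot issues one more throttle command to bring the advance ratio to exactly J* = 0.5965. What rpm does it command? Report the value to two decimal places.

rpm = 961.66

set_propeller: D = 1.752 m, P = 0.985 m (p = P/D = 0.562215); state ← (V=0, rpm=0)
set_airspeed(16.75): V ← 16.75 m/s
throttle_to(4970): rpm ← 4970
final state: V = 16.75 m/s, rpm = 4970 → n = rpm/60 = 82.833333 rev/s
target J* = 0.5965; solve J* = V/(n·D) for n: n = V/(J*·D) = 16.75/(0.5965 × 1.752) = 16.027665 rev/s
rpm = 60·n = 961.659911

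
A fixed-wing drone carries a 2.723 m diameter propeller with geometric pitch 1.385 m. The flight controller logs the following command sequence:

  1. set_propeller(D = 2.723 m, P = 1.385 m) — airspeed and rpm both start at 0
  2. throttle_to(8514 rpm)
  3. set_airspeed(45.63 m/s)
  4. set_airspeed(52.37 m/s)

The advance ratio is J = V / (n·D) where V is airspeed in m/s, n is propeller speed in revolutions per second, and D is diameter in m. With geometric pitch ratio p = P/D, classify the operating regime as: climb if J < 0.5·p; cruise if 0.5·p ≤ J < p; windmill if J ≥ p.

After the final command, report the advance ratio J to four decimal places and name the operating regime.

J = 0.1355, regime = climb

set_propeller: D = 2.723 m, P = 1.385 m (p = P/D = 0.508630); state ← (V=0, rpm=0)
throttle_to(8514): rpm ← 8514
set_airspeed(45.63): V ← 45.63 m/s
set_airspeed(52.37): V ← 52.37 m/s
final state: V = 52.37 m/s, rpm = 8514 → n = rpm/60 = 141.900000 rev/s
J = V / (n·D) = 52.37 / (141.900000 × 2.723) = 0.135535
regime bands: climb J<0.2543 | cruise [0.2543, 0.5086) | windmill J≥0.5086
J = 0.1355 → climb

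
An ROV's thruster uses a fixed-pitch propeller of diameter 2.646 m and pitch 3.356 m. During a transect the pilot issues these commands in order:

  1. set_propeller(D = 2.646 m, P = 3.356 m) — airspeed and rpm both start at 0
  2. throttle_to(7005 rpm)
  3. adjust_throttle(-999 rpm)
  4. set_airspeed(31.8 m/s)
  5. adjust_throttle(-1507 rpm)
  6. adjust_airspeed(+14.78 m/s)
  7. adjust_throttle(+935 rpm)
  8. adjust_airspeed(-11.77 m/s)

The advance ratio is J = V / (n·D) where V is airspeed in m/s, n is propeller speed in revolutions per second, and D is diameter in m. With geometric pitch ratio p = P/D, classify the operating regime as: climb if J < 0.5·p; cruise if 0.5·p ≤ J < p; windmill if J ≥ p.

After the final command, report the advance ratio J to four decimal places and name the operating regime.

set_propeller: D = 2.646 m, P = 3.356 m (p = P/D = 1.268330); state ← (V=0, rpm=0)
throttle_to(7005): rpm ← 7005
adjust_throttle(-999): rpm ← 7005 -999 = 6006
set_airspeed(31.8): V ← 31.8 m/s
adjust_throttle(-1507): rpm ← 6006 -1507 = 4499
adjust_airspeed(+14.78): V ← 31.8 +14.78 = 46.58 m/s
adjust_throttle(+935): rpm ← 4499 +935 = 5434
adjust_airspeed(-11.77): V ← 46.58 -11.77 = 34.81 m/s
final state: V = 34.81 m/s, rpm = 5434 → n = rpm/60 = 90.566667 rev/s
J = V / (n·D) = 34.81 / (90.566667 × 2.646) = 0.145260
regime bands: climb J<0.6342 | cruise [0.6342, 1.2683) | windmill J≥1.2683
J = 0.1453 → climb

J = 0.1453, regime = climb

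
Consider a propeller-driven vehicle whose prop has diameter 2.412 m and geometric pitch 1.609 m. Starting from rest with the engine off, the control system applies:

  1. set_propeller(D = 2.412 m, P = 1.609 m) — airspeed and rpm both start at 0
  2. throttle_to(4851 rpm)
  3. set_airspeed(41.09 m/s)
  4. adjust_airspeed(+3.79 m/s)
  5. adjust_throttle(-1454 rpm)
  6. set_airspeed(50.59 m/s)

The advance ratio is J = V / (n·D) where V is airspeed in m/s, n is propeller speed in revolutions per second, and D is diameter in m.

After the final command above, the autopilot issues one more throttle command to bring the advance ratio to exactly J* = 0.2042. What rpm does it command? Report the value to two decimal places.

rpm = 6162.87

set_propeller: D = 2.412 m, P = 1.609 m (p = P/D = 0.667081); state ← (V=0, rpm=0)
throttle_to(4851): rpm ← 4851
set_airspeed(41.09): V ← 41.09 m/s
adjust_airspeed(+3.79): V ← 41.09 +3.79 = 44.88 m/s
adjust_throttle(-1454): rpm ← 4851 -1454 = 3397
set_airspeed(50.59): V ← 50.59 m/s
final state: V = 50.59 m/s, rpm = 3397 → n = rpm/60 = 56.616667 rev/s
target J* = 0.2042; solve J* = V/(n·D) for n: n = V/(J*·D) = 50.59/(0.2042 × 2.412) = 102.714472 rev/s
rpm = 60·n = 6162.868322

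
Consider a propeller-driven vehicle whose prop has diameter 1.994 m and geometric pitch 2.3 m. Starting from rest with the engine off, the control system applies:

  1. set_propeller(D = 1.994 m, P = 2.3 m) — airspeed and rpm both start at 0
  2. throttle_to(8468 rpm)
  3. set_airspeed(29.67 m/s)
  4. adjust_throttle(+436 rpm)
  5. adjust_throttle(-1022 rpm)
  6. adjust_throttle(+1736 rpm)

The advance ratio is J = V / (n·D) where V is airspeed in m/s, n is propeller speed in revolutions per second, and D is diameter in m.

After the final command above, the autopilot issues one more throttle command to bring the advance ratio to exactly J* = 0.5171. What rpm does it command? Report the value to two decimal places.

set_propeller: D = 1.994 m, P = 2.3 m (p = P/D = 1.153460); state ← (V=0, rpm=0)
throttle_to(8468): rpm ← 8468
set_airspeed(29.67): V ← 29.67 m/s
adjust_throttle(+436): rpm ← 8468 +436 = 8904
adjust_throttle(-1022): rpm ← 8904 -1022 = 7882
adjust_throttle(+1736): rpm ← 7882 +1736 = 9618
final state: V = 29.67 m/s, rpm = 9618 → n = rpm/60 = 160.300000 rev/s
target J* = 0.5171; solve J* = V/(n·D) for n: n = V/(J*·D) = 29.67/(0.5171 × 1.994) = 28.775167 rev/s
rpm = 60·n = 1726.510027

rpm = 1726.51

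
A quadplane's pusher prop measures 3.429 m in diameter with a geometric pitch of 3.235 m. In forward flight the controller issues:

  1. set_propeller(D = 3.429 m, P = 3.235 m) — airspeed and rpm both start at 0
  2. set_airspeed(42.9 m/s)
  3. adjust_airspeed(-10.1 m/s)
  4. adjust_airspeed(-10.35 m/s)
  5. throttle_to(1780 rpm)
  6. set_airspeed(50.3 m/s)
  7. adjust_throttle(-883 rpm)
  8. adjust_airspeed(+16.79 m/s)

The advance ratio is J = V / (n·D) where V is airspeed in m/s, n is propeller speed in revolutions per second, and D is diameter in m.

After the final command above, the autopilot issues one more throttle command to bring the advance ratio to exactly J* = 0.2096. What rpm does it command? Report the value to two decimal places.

set_propeller: D = 3.429 m, P = 3.235 m (p = P/D = 0.943424); state ← (V=0, rpm=0)
set_airspeed(42.9): V ← 42.9 m/s
adjust_airspeed(-10.1): V ← 42.9 -10.1 = 32.8 m/s
adjust_airspeed(-10.35): V ← 32.8 -10.35 = 22.45 m/s
throttle_to(1780): rpm ← 1780
set_airspeed(50.3): V ← 50.3 m/s
adjust_throttle(-883): rpm ← 1780 -883 = 897
adjust_airspeed(+16.79): V ← 50.3 +16.79 = 67.09 m/s
final state: V = 67.09 m/s, rpm = 897 → n = rpm/60 = 14.950000 rev/s
target J* = 0.2096; solve J* = V/(n·D) for n: n = V/(J*·D) = 67.09/(0.2096 × 3.429) = 93.346713 rev/s
rpm = 60·n = 5600.802762

rpm = 5600.80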